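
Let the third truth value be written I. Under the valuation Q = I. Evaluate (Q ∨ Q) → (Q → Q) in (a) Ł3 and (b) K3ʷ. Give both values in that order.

1; I

In Ł3: Q ∨ Q = I ∨ I = I
Q → Q = I → I = 1  [min(1, 1−½+½)]
(Q ∨ Q) → (Q → Q) = I → 1 = 1
In K3ʷ: Q ∨ Q = I ∨ I = I
Q → Q = I → I = I  [any arg is the third value ⇒ result is the third value]
(Q ∨ Q) → (Q → Q) = I → I = I
They differ because Ł3 and K3ʷ treat I differently under the binary connectives.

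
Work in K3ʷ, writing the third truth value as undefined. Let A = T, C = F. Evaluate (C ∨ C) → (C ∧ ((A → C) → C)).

T

C ∨ C = F ∨ F = F
A → C = T → F = F
(A → C) → C = F → F = T
C ∧ ((A → C) → C) = F ∧ T = F
(C ∨ C) → (C ∧ ((A → C) → C)) = F → F = T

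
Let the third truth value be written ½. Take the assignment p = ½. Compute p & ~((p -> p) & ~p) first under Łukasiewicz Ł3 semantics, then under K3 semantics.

In Łukasiewicz Ł3: p -> p = ½ -> ½ = True  [min(1, 1−½+½)]
~p = ~½ = ½
(p -> p) & ~p = True & ½ = ½
~((p -> p) & ~p) = ~½ = ½
p & ~((p -> p) & ~p) = ½ & ½ = ½
In K3: p -> p = ½ -> ½ = ½
~p = ~½ = ½
(p -> p) & ~p = ½ & ½ = ½
~((p -> p) & ~p) = ~½ = ½
p & ~((p -> p) & ~p) = ½ & ½ = ½

½; ½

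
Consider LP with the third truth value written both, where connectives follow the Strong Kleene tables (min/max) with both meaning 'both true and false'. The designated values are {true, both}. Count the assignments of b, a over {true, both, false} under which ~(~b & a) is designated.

8

Of the 9 assignments, 8 give a value in {true, both}.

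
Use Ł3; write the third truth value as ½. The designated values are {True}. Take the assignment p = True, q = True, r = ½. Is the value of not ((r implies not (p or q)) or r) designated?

No

p or q = True or True = True
not (p or q) = not True = False
r implies not (p or q) = ½ implies False = ½  [min(1, 1−½+0)]
(r implies not (p or q)) or r = ½ or ½ = ½
not ((r implies not (p or q)) or r) = not ½ = ½
½ ∉ {True}.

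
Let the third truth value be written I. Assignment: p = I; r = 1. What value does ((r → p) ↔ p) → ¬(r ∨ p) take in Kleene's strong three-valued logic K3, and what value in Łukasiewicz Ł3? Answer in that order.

I; 0

In Kleene's strong three-valued logic K3: r → p = 1 → I = I
(r → p) ↔ p = I ↔ I = I
r ∨ p = 1 ∨ I = 1
¬(r ∨ p) = ¬1 = 0
((r → p) ↔ p) → ¬(r ∨ p) = I → 0 = I
In Łukasiewicz Ł3: r → p = 1 → I = I
(r → p) ↔ p = I ↔ I = 1
r ∨ p = 1 ∨ I = 1
¬(r ∨ p) = ¬1 = 0
((r → p) ↔ p) → ¬(r ∨ p) = 1 → 0 = 0
They differ because Kleene's strong three-valued logic K3 and Łukasiewicz Ł3 treat I differently under implication.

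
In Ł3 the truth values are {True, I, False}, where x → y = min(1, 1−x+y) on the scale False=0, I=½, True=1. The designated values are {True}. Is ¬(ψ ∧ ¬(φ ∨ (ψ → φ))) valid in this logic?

No

Countermodel: ψ=True, φ=I gives I, which is not designated.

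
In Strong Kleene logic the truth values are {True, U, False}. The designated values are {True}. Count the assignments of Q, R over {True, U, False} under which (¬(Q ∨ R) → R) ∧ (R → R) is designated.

4

Designated under: (Q=True, R=True); (Q=True, R=False); (Q=U, R=True); (Q=False, R=True).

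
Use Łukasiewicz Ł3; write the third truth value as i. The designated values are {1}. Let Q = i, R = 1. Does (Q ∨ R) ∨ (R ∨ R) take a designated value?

Q ∨ R = i ∨ 1 = 1
R ∨ R = 1 ∨ 1 = 1
(Q ∨ R) ∨ (R ∨ R) = 1 ∨ 1 = 1
1 ∈ {1}.

Yes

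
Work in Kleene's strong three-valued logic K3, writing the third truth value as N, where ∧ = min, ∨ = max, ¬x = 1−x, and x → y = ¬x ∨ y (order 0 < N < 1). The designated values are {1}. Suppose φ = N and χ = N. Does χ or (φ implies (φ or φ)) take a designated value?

No

φ or φ = N or N = N
φ implies (φ or φ) = N implies N = N  [not N or N]
χ or (φ implies (φ or φ)) = N or N = N
N ∉ {1}.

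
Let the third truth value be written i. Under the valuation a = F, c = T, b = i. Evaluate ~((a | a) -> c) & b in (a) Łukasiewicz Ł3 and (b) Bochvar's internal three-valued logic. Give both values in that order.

F; i

In Łukasiewicz Ł3: a | a = F | F = F
(a | a) -> c = F -> T = T
~((a | a) -> c) = ~T = F
~((a | a) -> c) & b = F & i = F
In Bochvar's internal three-valued logic: a | a = F | F = F
(a | a) -> c = F -> T = T
~((a | a) -> c) = ~T = F
~((a | a) -> c) & b = F & i = i
They differ because Łukasiewicz Ł3 and Bochvar's internal three-valued logic treat i differently under the binary connectives.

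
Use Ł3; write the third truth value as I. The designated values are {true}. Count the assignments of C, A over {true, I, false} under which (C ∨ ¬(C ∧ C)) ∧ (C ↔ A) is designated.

Designated under: (C=true, A=true); (C=false, A=false).

2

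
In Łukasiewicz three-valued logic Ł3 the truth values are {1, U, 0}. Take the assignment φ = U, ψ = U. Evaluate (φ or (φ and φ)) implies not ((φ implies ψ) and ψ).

φ and φ = U and U = U
φ or (φ and φ) = U or U = U
φ implies ψ = U implies U = 1  [min(1, 1−½+½)]
(φ implies ψ) and ψ = 1 and U = U
not ((φ implies ψ) and ψ) = not U = U
(φ or (φ and φ)) implies not ((φ implies ψ) and ψ) = U implies U = 1

1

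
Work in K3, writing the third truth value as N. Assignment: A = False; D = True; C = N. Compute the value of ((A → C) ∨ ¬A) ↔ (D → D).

A → C = False → N = True  [¬False ∨ N]
¬A = ¬False = True
(A → C) ∨ ¬A = True ∨ True = True
D → D = True → True = True
((A → C) ∨ ¬A) ↔ (D → D) = True ↔ True = True

True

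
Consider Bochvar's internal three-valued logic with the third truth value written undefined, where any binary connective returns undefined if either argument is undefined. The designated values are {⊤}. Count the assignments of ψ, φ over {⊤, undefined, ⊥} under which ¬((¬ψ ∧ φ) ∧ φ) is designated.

Designated under: (ψ=⊤, φ=⊤); (ψ=⊤, φ=⊥); (ψ=⊥, φ=⊥).

3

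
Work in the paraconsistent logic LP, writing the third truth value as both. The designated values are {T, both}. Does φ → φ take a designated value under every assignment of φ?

Every assignment of φ over {T, both, F} gives a value in {T, both}.
In particular, with φ=both: φ → φ = both.

Yes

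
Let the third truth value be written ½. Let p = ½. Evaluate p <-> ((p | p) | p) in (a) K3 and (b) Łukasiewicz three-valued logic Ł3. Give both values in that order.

½; true

In K3: p | p = ½ | ½ = ½
(p | p) | p = ½ | ½ = ½
p <-> ((p | p) | p) = ½ <-> ½ = ½
In Łukasiewicz three-valued logic Ł3: p | p = ½ | ½ = ½
(p | p) | p = ½ | ½ = ½
p <-> ((p | p) | p) = ½ <-> ½ = true
They differ because K3 and Łukasiewicz three-valued logic Ł3 treat ½ differently under implication.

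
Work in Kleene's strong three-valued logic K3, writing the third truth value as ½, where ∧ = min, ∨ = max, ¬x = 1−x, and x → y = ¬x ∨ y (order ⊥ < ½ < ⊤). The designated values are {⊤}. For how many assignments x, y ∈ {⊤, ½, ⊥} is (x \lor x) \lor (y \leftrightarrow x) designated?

4

Designated under: (x=⊤, y=⊤); (x=⊤, y=½); (x=⊤, y=⊥); (x=⊥, y=⊥).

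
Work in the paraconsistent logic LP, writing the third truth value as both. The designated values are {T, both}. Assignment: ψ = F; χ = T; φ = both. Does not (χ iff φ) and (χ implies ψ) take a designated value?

χ iff φ = T iff both = both
not (χ iff φ) = not both = both
χ implies ψ = T implies F = F
not (χ iff φ) and (χ implies ψ) = both and F = F
F ∉ {T, both}.

No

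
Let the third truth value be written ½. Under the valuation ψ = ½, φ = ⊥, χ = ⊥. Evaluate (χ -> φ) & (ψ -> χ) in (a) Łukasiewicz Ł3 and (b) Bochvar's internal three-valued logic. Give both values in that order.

½; ½

In Łukasiewicz Ł3: χ -> φ = ⊥ -> ⊥ = ⊤
ψ -> χ = ½ -> ⊥ = ½
(χ -> φ) & (ψ -> χ) = ⊤ & ½ = ½
In Bochvar's internal three-valued logic: χ -> φ = ⊥ -> ⊥ = ⊤
ψ -> χ = ½ -> ⊥ = ½  [any arg is the third value ⇒ result is the third value]
(χ -> φ) & (ψ -> χ) = ⊤ & ½ = ½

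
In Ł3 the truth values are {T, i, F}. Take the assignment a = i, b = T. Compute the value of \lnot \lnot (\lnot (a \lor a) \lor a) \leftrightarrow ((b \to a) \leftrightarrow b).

T

a \lor a = i \lor i = i
\lnot (a \lor a) = \lnot i = i
\lnot (a \lor a) \lor a = i \lor i = i
\lnot (\lnot (a \lor a) \lor a) = \lnot i = i
\lnot \lnot (\lnot (a \lor a) \lor a) = \lnot i = i
b \to a = T \to i = i  [min(1, 1−1+½)]
(b \to a) \leftrightarrow b = i \leftrightarrow T = i
\lnot \lnot (\lnot (a \lor a) \lor a) \leftrightarrow ((b \to a) \leftrightarrow b) = i \leftrightarrow i = T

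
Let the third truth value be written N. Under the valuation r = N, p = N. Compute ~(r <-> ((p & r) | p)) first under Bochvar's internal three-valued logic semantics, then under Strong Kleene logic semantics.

In Bochvar's internal three-valued logic: p & r = N & N = N
(p & r) | p = N | N = N
r <-> ((p & r) | p) = N <-> N = N
~(r <-> ((p & r) | p)) = ~N = N
In Strong Kleene logic: p & r = N & N = N
(p & r) | p = N | N = N
r <-> ((p & r) | p) = N <-> N = N
~(r <-> ((p & r) | p)) = ~N = N

N; N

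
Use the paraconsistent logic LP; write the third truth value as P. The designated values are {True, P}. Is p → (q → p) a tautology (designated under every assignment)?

Yes

Every assignment of p, q over {True, P, False} gives a value in {True, P}.
In particular, with p=P, q=P: p → (q → p) = P.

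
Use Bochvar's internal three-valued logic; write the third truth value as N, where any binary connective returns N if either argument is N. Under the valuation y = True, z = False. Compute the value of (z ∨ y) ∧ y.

True

z ∨ y = False ∨ True = True
(z ∨ y) ∧ y = True ∧ True = True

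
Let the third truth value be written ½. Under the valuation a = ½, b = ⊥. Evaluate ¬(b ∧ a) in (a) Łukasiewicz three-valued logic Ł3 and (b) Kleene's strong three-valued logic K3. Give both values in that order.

In Łukasiewicz three-valued logic Ł3: b ∧ a = ⊥ ∧ ½ = ⊥
¬(b ∧ a) = ¬⊥ = ⊤
In Kleene's strong three-valued logic K3: b ∧ a = ⊥ ∧ ½ = ⊥
¬(b ∧ a) = ¬⊥ = ⊤

⊤; ⊤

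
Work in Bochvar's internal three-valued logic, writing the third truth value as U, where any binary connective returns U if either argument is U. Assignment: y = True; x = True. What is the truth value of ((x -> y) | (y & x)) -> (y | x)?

x -> y = True -> True = True
y & x = True & True = True
(x -> y) | (y & x) = True | True = True
y | x = True | True = True
((x -> y) | (y & x)) -> (y | x) = True -> True = True

True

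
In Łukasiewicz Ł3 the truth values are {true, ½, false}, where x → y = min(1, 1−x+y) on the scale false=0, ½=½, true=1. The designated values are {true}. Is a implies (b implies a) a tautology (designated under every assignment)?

Every assignment of a, b over {true, ½, false} gives a value in {true}.
In particular, with a=½, b=½: a implies (b implies a) = true.

Yes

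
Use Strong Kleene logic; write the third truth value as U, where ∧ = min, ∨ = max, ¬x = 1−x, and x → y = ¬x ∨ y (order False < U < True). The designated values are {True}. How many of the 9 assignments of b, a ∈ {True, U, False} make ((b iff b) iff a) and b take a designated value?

Designated under: (b=True, a=True).

1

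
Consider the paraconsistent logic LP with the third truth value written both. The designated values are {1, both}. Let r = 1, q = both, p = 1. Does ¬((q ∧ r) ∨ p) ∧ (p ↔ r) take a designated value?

q ∧ r = both ∧ 1 = both
(q ∧ r) ∨ p = both ∨ 1 = 1
¬((q ∧ r) ∨ p) = ¬1 = 0
p ↔ r = 1 ↔ 1 = 1
¬((q ∧ r) ∨ p) ∧ (p ↔ r) = 0 ∧ 1 = 0
0 ∉ {1, both}.

No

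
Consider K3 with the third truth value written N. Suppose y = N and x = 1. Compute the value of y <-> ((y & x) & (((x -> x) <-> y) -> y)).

y & x = N & 1 = N
x -> x = 1 -> 1 = 1
(x -> x) <-> y = 1 <-> N = N
((x -> x) <-> y) -> y = N -> N = N  [~N | N]
(y & x) & (((x -> x) <-> y) -> y) = N & N = N
y <-> ((y & x) & (((x -> x) <-> y) -> y)) = N <-> N = N

N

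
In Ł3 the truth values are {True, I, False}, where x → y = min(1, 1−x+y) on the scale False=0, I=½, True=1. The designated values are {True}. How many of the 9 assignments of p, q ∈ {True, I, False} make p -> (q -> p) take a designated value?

Of the 9 assignments, 9 give a value in {True}.

9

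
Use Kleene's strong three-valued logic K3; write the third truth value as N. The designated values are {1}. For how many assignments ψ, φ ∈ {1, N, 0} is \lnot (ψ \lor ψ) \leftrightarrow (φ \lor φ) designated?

Designated under: (ψ=1, φ=0); (ψ=0, φ=1).

2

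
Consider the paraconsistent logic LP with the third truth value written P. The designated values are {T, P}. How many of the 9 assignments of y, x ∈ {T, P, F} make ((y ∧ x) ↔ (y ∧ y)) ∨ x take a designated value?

Of the 9 assignments, 8 give a value in {T, P}.

8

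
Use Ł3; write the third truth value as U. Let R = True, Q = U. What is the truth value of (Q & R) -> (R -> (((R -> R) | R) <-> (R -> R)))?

Q & R = U & True = U
R -> R = True -> True = True
(R -> R) | R = True | True = True
R -> R = True -> True = True
((R -> R) | R) <-> (R -> R) = True <-> True = True
R -> (((R -> R) | R) <-> (R -> R)) = True -> True = True
(Q & R) -> (R -> (((R -> R) | R) <-> (R -> R))) = U -> True = True

True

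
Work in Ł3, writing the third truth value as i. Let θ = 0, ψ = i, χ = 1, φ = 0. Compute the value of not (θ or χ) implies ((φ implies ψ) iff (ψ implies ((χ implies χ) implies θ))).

1

θ or χ = 0 or 1 = 1
not (θ or χ) = not 1 = 0
φ implies ψ = 0 implies i = 1
χ implies χ = 1 implies 1 = 1
(χ implies χ) implies θ = 1 implies 0 = 0
ψ implies ((χ implies χ) implies θ) = i implies 0 = i
(φ implies ψ) iff (ψ implies ((χ implies χ) implies θ)) = 1 iff i = i
not (θ or χ) implies ((φ implies ψ) iff (ψ implies ((χ implies χ) implies θ))) = 0 implies i = 1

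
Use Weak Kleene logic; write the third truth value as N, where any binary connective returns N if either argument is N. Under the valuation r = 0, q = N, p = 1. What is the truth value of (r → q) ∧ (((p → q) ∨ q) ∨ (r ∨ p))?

N

r → q = 0 → N = N  [any arg is the third value ⇒ result is the third value]
p → q = 1 → N = N
(p → q) ∨ q = N ∨ N = N
r ∨ p = 0 ∨ 1 = 1
((p → q) ∨ q) ∨ (r ∨ p) = N ∨ 1 = N
(r → q) ∧ (((p → q) ∨ q) ∨ (r ∨ p)) = N ∧ N = N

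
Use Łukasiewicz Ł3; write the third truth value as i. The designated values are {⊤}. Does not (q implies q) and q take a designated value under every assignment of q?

No

Countermodel: q=⊤ gives ⊥, which is not designated.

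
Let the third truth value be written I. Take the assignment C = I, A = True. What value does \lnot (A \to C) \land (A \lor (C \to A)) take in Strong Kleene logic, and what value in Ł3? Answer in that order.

I; I

In Strong Kleene logic: A \to C = True \to I = I  [\lnot True \lor I]
\lnot (A \to C) = \lnot I = I
C \to A = I \to True = True
A \lor (C \to A) = True \lor True = True
\lnot (A \to C) \land (A \lor (C \to A)) = I \land True = I
In Ł3: A \to C = True \to I = I  [min(1, 1−1+½)]
\lnot (A \to C) = \lnot I = I
C \to A = I \to True = True
A \lor (C \to A) = True \lor True = True
\lnot (A \to C) \land (A \lor (C \to A)) = I \land True = I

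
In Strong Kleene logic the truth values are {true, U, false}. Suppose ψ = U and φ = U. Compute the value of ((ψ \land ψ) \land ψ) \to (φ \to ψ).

U

ψ \land ψ = U \land U = U
(ψ \land ψ) \land ψ = U \land U = U
φ \to ψ = U \to U = U  [\lnot U \lor U]
((ψ \land ψ) \land ψ) \to (φ \to ψ) = U \to U = U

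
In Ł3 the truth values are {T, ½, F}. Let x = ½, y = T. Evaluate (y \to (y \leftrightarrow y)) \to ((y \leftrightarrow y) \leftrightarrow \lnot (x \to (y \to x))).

F

y \leftrightarrow y = T \leftrightarrow T = T
y \to (y \leftrightarrow y) = T \to T = T
y \leftrightarrow y = T \leftrightarrow T = T
y \to x = T \to ½ = ½  [min(1, 1−1+½)]
x \to (y \to x) = ½ \to ½ = T
\lnot (x \to (y \to x)) = \lnot T = F
(y \leftrightarrow y) \leftrightarrow \lnot (x \to (y \to x)) = T \leftrightarrow F = F
(y \to (y \leftrightarrow y)) \to ((y \leftrightarrow y) \leftrightarrow \lnot (x \to (y \to x))) = T \to F = F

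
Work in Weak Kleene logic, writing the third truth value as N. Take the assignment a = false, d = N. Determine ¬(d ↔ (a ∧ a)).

N

a ∧ a = false ∧ false = false
d ↔ (a ∧ a) = N ↔ false = N
¬(d ↔ (a ∧ a)) = ¬N = N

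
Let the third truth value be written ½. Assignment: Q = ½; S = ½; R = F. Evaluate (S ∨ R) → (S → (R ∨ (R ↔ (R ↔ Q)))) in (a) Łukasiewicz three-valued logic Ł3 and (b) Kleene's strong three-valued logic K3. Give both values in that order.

T; ½

In Łukasiewicz three-valued logic Ł3: S ∨ R = ½ ∨ F = ½
R ↔ Q = F ↔ ½ = ½  [1 − |0−½|]
R ↔ (R ↔ Q) = F ↔ ½ = ½
R ∨ (R ↔ (R ↔ Q)) = F ∨ ½ = ½
S → (R ∨ (R ↔ (R ↔ Q))) = ½ → ½ = T
(S ∨ R) → (S → (R ∨ (R ↔ (R ↔ Q)))) = ½ → T = T
In Kleene's strong three-valued logic K3: S ∨ R = ½ ∨ F = ½
R ↔ Q = F ↔ ½ = ½
R ↔ (R ↔ Q) = F ↔ ½ = ½
R ∨ (R ↔ (R ↔ Q)) = F ∨ ½ = ½
S → (R ∨ (R ↔ (R ↔ Q))) = ½ → ½ = ½  [¬½ ∨ ½]
(S ∨ R) → (S → (R ∨ (R ↔ (R ↔ Q)))) = ½ → ½ = ½
They differ because Łukasiewicz three-valued logic Ł3 and Kleene's strong three-valued logic K3 treat ½ differently under implication.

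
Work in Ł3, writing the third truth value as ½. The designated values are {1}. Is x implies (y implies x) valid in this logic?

Yes

Every assignment of x, y over {1, ½, 0} gives a value in {1}.
In particular, with x=½, y=½: x implies (y implies x) = 1.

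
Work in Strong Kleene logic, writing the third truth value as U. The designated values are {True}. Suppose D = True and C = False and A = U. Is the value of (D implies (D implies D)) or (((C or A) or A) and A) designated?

D implies D = True implies True = True
D implies (D implies D) = True implies True = True
C or A = False or U = U
(C or A) or A = U or U = U
((C or A) or A) and A = U and U = U
(D implies (D implies D)) or (((C or A) or A) and A) = True or U = True
True ∈ {True}.

Yes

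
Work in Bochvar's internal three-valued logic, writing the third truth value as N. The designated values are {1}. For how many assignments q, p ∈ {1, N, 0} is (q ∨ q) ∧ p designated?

1

Designated under: (q=1, p=1).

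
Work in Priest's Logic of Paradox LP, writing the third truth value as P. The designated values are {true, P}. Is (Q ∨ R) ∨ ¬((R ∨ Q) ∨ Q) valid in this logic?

Yes

Every assignment of Q, R over {true, P, false} gives a value in {true, P}.
In particular, with Q=P, R=P: (Q ∨ R) ∨ ¬((R ∨ Q) ∨ Q) = P.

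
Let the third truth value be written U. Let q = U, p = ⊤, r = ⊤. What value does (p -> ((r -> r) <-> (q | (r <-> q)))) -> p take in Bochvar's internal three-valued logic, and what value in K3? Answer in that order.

U; ⊤

In Bochvar's internal three-valued logic: r -> r = ⊤ -> ⊤ = ⊤
r <-> q = ⊤ <-> U = U
q | (r <-> q) = U | U = U
(r -> r) <-> (q | (r <-> q)) = ⊤ <-> U = U
p -> ((r -> r) <-> (q | (r <-> q))) = ⊤ -> U = U
(p -> ((r -> r) <-> (q | (r <-> q)))) -> p = U -> ⊤ = U
In K3: r -> r = ⊤ -> ⊤ = ⊤
r <-> q = ⊤ <-> U = U
q | (r <-> q) = U | U = U
(r -> r) <-> (q | (r <-> q)) = ⊤ <-> U = U
p -> ((r -> r) <-> (q | (r <-> q))) = ⊤ -> U = U
(p -> ((r -> r) <-> (q | (r <-> q)))) -> p = U -> ⊤ = ⊤
They differ because Bochvar's internal three-valued logic and K3 treat U differently under the binary connectives.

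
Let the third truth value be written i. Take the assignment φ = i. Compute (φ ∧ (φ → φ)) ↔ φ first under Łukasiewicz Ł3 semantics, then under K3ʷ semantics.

In Łukasiewicz Ł3: φ → φ = i → i = 1  [min(1, 1−½+½)]
φ ∧ (φ → φ) = i ∧ 1 = i
(φ ∧ (φ → φ)) ↔ φ = i ↔ i = 1
In K3ʷ: φ → φ = i → i = i
φ ∧ (φ → φ) = i ∧ i = i
(φ ∧ (φ → φ)) ↔ φ = i ↔ i = i
They differ because Łukasiewicz Ł3 and K3ʷ treat i differently under the binary connectives.

1; i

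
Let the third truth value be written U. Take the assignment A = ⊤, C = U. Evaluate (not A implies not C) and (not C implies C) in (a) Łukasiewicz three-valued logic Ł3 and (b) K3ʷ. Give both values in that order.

⊤; U

In Łukasiewicz three-valued logic Ł3: not A = not ⊤ = ⊥
not C = not U = U
not A implies not C = ⊥ implies U = ⊤  [min(1, 1−0+½)]
not C = not U = U
not C implies C = U implies U = ⊤
(not A implies not C) and (not C implies C) = ⊤ and ⊤ = ⊤
In K3ʷ: not A = not ⊤ = ⊥
not C = not U = U
not A implies not C = ⊥ implies U = U  [any arg is the third value ⇒ result is the third value]
not C = not U = U
not C implies C = U implies U = U
(not A implies not C) and (not C implies C) = U and U = U
They differ because Łukasiewicz three-valued logic Ł3 and K3ʷ treat U differently under the binary connectives.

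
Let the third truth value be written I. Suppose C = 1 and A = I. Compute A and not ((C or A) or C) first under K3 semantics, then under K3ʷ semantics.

In K3: C or A = 1 or I = 1
(C or A) or C = 1 or 1 = 1
not ((C or A) or C) = not 1 = 0
A and not ((C or A) or C) = I and 0 = 0
In K3ʷ: C or A = 1 or I = I
(C or A) or C = I or 1 = I
not ((C or A) or C) = not I = I
A and not ((C or A) or C) = I and I = I
They differ because K3 and K3ʷ treat I differently under the binary connectives.

0; I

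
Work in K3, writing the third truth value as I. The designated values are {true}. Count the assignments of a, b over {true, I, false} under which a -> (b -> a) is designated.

7

Of the 9 assignments, 7 give a value in {true}.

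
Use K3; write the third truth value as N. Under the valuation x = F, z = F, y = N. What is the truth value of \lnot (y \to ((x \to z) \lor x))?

x \to z = F \to F = T
(x \to z) \lor x = T \lor F = T
y \to ((x \to z) \lor x) = N \to T = T  [\lnot N \lor T]
\lnot (y \to ((x \to z) \lor x)) = \lnot T = F

F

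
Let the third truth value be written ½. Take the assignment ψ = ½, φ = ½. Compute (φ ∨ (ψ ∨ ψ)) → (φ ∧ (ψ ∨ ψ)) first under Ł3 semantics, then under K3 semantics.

In Ł3: ψ ∨ ψ = ½ ∨ ½ = ½
φ ∨ (ψ ∨ ψ) = ½ ∨ ½ = ½
ψ ∨ ψ = ½ ∨ ½ = ½
φ ∧ (ψ ∨ ψ) = ½ ∧ ½ = ½
(φ ∨ (ψ ∨ ψ)) → (φ ∧ (ψ ∨ ψ)) = ½ → ½ = true  [min(1, 1−½+½)]
In K3: ψ ∨ ψ = ½ ∨ ½ = ½
φ ∨ (ψ ∨ ψ) = ½ ∨ ½ = ½
ψ ∨ ψ = ½ ∨ ½ = ½
φ ∧ (ψ ∨ ψ) = ½ ∧ ½ = ½
(φ ∨ (ψ ∨ ψ)) → (φ ∧ (ψ ∨ ψ)) = ½ → ½ = ½
They differ because Ł3 and K3 treat ½ differently under implication.

true; ½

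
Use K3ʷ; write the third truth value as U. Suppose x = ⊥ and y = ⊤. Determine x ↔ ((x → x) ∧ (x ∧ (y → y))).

⊤

x → x = ⊥ → ⊥ = ⊤
y → y = ⊤ → ⊤ = ⊤
x ∧ (y → y) = ⊥ ∧ ⊤ = ⊥
(x → x) ∧ (x ∧ (y → y)) = ⊤ ∧ ⊥ = ⊥
x ↔ ((x → x) ∧ (x ∧ (y → y))) = ⊥ ↔ ⊥ = ⊤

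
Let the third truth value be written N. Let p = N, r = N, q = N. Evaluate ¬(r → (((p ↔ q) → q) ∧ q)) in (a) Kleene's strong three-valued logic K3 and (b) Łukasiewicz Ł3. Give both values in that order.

In Kleene's strong three-valued logic K3: p ↔ q = N ↔ N = N
(p ↔ q) → q = N → N = N  [¬N ∨ N]
((p ↔ q) → q) ∧ q = N ∧ N = N
r → (((p ↔ q) → q) ∧ q) = N → N = N
¬(r → (((p ↔ q) → q) ∧ q)) = ¬N = N
In Łukasiewicz Ł3: p ↔ q = N ↔ N = T  [1 − |½−½|]
(p ↔ q) → q = T → N = N
((p ↔ q) → q) ∧ q = N ∧ N = N
r → (((p ↔ q) → q) ∧ q) = N → N = T
¬(r → (((p ↔ q) → q) ∧ q)) = ¬T = F
They differ because Kleene's strong three-valued logic K3 and Łukasiewicz Ł3 treat N differently under implication.

N; F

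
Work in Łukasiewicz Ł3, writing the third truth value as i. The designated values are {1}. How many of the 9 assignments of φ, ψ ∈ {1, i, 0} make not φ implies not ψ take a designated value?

Of the 9 assignments, 6 give a value in {1}.

6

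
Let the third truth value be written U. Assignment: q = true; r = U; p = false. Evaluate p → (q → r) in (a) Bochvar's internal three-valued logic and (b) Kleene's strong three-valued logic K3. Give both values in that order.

U; true

In Bochvar's internal three-valued logic: q → r = true → U = U  [any arg is the third value ⇒ result is the third value]
p → (q → r) = false → U = U
In Kleene's strong three-valued logic K3: q → r = true → U = U  [¬true ∨ U]
p → (q → r) = false → U = true
They differ because Bochvar's internal three-valued logic and Kleene's strong three-valued logic K3 treat U differently under the binary connectives.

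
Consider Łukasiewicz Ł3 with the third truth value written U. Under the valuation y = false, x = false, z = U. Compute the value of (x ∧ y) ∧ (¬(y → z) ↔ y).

false

x ∧ y = false ∧ false = false
y → z = false → U = true
¬(y → z) = ¬true = false
¬(y → z) ↔ y = false ↔ false = true
(x ∧ y) ∧ (¬(y → z) ↔ y) = false ∧ true = false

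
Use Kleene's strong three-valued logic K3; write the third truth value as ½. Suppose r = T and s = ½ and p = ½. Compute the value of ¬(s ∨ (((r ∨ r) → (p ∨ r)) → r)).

F

r ∨ r = T ∨ T = T
p ∨ r = ½ ∨ T = T
(r ∨ r) → (p ∨ r) = T → T = T
((r ∨ r) → (p ∨ r)) → r = T → T = T
s ∨ (((r ∨ r) → (p ∨ r)) → r) = ½ ∨ T = T
¬(s ∨ (((r ∨ r) → (p ∨ r)) → r)) = ¬T = F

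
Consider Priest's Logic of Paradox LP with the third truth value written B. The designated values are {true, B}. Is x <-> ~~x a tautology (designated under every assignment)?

Every assignment of x over {true, B, false} gives a value in {true, B}.
In particular, with x=B: x <-> ~~x = B.

Yes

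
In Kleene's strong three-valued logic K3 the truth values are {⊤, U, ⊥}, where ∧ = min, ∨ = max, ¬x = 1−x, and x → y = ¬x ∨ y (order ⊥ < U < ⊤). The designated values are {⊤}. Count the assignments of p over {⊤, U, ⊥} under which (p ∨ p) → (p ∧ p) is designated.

2

p=⊤: ⊤ ✓
p=U: U ·
p=⊥: ⊤ ✓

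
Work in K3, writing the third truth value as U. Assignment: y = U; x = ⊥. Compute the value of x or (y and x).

⊥

y and x = U and ⊥ = ⊥
x or (y and x) = ⊥ or ⊥ = ⊥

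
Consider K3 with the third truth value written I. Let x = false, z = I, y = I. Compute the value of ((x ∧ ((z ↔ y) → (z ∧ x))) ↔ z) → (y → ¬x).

z ↔ y = I ↔ I = I
z ∧ x = I ∧ false = false
(z ↔ y) → (z ∧ x) = I → false = I  [¬I ∨ false]
x ∧ ((z ↔ y) → (z ∧ x)) = false ∧ I = false
(x ∧ ((z ↔ y) → (z ∧ x))) ↔ z = false ↔ I = I
¬x = ¬false = true
y → ¬x = I → true = true
((x ∧ ((z ↔ y) → (z ∧ x))) ↔ z) → (y → ¬x) = I → true = true

true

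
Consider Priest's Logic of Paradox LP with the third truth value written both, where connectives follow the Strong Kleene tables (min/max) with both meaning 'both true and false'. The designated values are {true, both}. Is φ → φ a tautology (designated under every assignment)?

Yes

Every assignment of φ over {true, both, false} gives a value in {true, both}.
In particular, with φ=both: φ → φ = both.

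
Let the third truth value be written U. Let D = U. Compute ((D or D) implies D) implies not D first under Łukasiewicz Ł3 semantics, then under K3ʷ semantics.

In Łukasiewicz Ł3: D or D = U or U = U
(D or D) implies D = U implies U = True  [min(1, 1−½+½)]
not D = not U = U
((D or D) implies D) implies not D = True implies U = U
In K3ʷ: D or D = U or U = U
(D or D) implies D = U implies U = U  [any arg is the third value ⇒ result is the third value]
not D = not U = U
((D or D) implies D) implies not D = U implies U = U

U; U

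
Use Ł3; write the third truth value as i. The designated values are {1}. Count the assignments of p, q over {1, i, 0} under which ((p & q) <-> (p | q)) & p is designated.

1

Designated under: (p=1, q=1).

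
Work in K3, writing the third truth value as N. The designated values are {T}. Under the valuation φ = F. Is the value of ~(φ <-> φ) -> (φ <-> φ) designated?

φ <-> φ = F <-> F = T
~(φ <-> φ) = ~T = F
φ <-> φ = F <-> F = T
~(φ <-> φ) -> (φ <-> φ) = F -> T = T
T ∈ {T}.

Yes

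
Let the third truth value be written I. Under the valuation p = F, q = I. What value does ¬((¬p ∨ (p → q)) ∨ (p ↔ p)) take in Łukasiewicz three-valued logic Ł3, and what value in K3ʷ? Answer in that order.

F; I

In Łukasiewicz three-valued logic Ł3: ¬p = ¬F = T
p → q = F → I = T  [min(1, 1−0+½)]
¬p ∨ (p → q) = T ∨ T = T
p ↔ p = F ↔ F = T
(¬p ∨ (p → q)) ∨ (p ↔ p) = T ∨ T = T
¬((¬p ∨ (p → q)) ∨ (p ↔ p)) = ¬T = F
In K3ʷ: ¬p = ¬F = T
p → q = F → I = I  [any arg is the third value ⇒ result is the third value]
¬p ∨ (p → q) = T ∨ I = I
p ↔ p = F ↔ F = T
(¬p ∨ (p → q)) ∨ (p ↔ p) = I ∨ T = I
¬((¬p ∨ (p → q)) ∨ (p ↔ p)) = ¬I = I
They differ because Łukasiewicz three-valued logic Ł3 and K3ʷ treat I differently under the binary connectives.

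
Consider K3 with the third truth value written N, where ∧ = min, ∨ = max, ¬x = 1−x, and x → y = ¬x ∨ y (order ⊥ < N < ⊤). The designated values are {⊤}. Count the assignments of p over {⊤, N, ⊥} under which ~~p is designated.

1

p=⊤: ⊤ ✓
p=N: N ·
p=⊥: ⊥ ·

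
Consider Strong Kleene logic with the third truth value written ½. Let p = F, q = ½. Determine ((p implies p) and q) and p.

p implies p = F implies F = T
(p implies p) and q = T and ½ = ½
((p implies p) and q) and p = ½ and F = F

F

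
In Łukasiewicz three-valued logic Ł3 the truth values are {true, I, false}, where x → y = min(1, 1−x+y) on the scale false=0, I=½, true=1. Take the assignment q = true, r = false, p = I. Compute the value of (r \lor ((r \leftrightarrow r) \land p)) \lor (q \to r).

I

r \leftrightarrow r = false \leftrightarrow false = true
(r \leftrightarrow r) \land p = true \land I = I
r \lor ((r \leftrightarrow r) \land p) = false \lor I = I
q \to r = true \to false = false
(r \lor ((r \leftrightarrow r) \land p)) \lor (q \to r) = I \lor false = I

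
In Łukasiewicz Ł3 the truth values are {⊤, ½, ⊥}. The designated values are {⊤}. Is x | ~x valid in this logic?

No

Countermodel: x=½ gives ½, which is not designated.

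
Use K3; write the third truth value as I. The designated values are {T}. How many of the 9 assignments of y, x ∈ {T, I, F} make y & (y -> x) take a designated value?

1

Designated under: (y=T, x=T).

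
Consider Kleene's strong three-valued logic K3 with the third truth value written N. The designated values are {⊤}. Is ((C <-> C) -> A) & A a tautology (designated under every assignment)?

No

Countermodel: C=⊤, A=N gives N, which is not designated.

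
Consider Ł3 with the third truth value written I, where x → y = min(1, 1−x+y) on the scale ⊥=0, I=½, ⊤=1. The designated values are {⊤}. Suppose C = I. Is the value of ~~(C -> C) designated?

Yes

C -> C = I -> I = ⊤  [min(1, 1−½+½)]
~(C -> C) = ~⊤ = ⊥
~~(C -> C) = ~⊥ = ⊤
⊤ ∈ {⊤}.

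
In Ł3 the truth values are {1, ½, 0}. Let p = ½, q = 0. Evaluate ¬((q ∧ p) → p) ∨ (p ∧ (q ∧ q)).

0

q ∧ p = 0 ∧ ½ = 0
(q ∧ p) → p = 0 → ½ = 1  [min(1, 1−0+½)]
¬((q ∧ p) → p) = ¬1 = 0
q ∧ q = 0 ∧ 0 = 0
p ∧ (q ∧ q) = ½ ∧ 0 = 0
¬((q ∧ p) → p) ∨ (p ∧ (q ∧ q)) = 0 ∨ 0 = 0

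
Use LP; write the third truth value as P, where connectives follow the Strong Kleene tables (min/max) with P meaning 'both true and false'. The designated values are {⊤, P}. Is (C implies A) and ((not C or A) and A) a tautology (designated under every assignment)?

Countermodel: C=⊤, A=⊥ gives ⊥, which is not designated.

No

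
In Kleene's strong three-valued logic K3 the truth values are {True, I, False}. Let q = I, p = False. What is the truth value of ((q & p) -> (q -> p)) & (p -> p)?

q & p = I & False = False
q -> p = I -> False = I  [~I | False]
(q & p) -> (q -> p) = False -> I = True
p -> p = False -> False = True
((q & p) -> (q -> p)) & (p -> p) = True & True = True

True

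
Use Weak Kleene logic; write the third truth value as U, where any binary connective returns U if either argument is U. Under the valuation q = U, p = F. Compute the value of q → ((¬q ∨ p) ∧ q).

U

¬q = ¬U = U
¬q ∨ p = U ∨ F = U
(¬q ∨ p) ∧ q = U ∧ U = U
q → ((¬q ∨ p) ∧ q) = U → U = U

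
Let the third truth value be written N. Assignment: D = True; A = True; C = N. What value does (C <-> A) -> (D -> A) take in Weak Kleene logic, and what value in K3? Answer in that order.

N; True

In Weak Kleene logic: C <-> A = N <-> True = N
D -> A = True -> True = True
(C <-> A) -> (D -> A) = N -> True = N  [any arg is the third value ⇒ result is the third value]
In K3: C <-> A = N <-> True = N
D -> A = True -> True = True
(C <-> A) -> (D -> A) = N -> True = True
They differ because Weak Kleene logic and K3 treat N differently under the binary connectives.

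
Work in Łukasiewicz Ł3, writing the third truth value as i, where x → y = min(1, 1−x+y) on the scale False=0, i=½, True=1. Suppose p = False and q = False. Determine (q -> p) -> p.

q -> p = False -> False = True
(q -> p) -> p = True -> False = False

False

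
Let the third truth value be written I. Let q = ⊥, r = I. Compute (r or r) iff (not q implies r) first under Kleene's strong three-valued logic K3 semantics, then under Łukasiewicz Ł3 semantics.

I; ⊤

In Kleene's strong three-valued logic K3: r or r = I or I = I
not q = not ⊥ = ⊤
not q implies r = ⊤ implies I = I
(r or r) iff (not q implies r) = I iff I = I
In Łukasiewicz Ł3: r or r = I or I = I
not q = not ⊥ = ⊤
not q implies r = ⊤ implies I = I  [min(1, 1−1+½)]
(r or r) iff (not q implies r) = I iff I = ⊤
They differ because Kleene's strong three-valued logic K3 and Łukasiewicz Ł3 treat I differently under implication.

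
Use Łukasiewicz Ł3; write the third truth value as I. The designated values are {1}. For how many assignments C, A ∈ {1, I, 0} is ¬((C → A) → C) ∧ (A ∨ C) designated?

Designated under: (C=0, A=1).

1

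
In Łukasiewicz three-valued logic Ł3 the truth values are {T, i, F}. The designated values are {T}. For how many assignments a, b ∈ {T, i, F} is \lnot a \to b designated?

6

Of the 9 assignments, 6 give a value in {T}.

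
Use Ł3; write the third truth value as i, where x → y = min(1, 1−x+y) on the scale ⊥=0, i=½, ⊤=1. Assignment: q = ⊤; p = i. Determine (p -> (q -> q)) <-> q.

⊤

q -> q = ⊤ -> ⊤ = ⊤
p -> (q -> q) = i -> ⊤ = ⊤  [min(1, 1−½+1)]
(p -> (q -> q)) <-> q = ⊤ <-> ⊤ = ⊤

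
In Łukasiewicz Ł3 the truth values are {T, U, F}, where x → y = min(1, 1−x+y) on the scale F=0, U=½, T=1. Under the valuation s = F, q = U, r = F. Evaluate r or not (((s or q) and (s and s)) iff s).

F

s or q = F or U = U
s and s = F and F = F
(s or q) and (s and s) = U and F = F
((s or q) and (s and s)) iff s = F iff F = T
not (((s or q) and (s and s)) iff s) = not T = F
r or not (((s or q) and (s and s)) iff s) = F or F = F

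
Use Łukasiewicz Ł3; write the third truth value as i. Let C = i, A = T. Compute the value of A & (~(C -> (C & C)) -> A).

T

C & C = i & i = i
C -> (C & C) = i -> i = T
~(C -> (C & C)) = ~T = F
~(C -> (C & C)) -> A = F -> T = T
A & (~(C -> (C & C)) -> A) = T & T = T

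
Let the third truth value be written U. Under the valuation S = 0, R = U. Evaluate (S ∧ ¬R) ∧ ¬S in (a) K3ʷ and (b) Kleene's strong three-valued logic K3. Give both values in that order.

In K3ʷ: ¬R = ¬U = U
S ∧ ¬R = 0 ∧ U = U
¬S = ¬0 = 1
(S ∧ ¬R) ∧ ¬S = U ∧ 1 = U
In Kleene's strong three-valued logic K3: ¬R = ¬U = U
S ∧ ¬R = 0 ∧ U = 0
¬S = ¬0 = 1
(S ∧ ¬R) ∧ ¬S = 0 ∧ 1 = 0
They differ because K3ʷ and Kleene's strong three-valued logic K3 treat U differently under the binary connectives.

U; 0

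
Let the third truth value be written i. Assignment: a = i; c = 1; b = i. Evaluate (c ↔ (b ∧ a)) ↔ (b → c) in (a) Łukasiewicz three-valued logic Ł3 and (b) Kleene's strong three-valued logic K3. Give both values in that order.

i; i

In Łukasiewicz three-valued logic Ł3: b ∧ a = i ∧ i = i
c ↔ (b ∧ a) = 1 ↔ i = i  [1 − |1−½|]
b → c = i → 1 = 1
(c ↔ (b ∧ a)) ↔ (b → c) = i ↔ 1 = i
In Kleene's strong three-valued logic K3: b ∧ a = i ∧ i = i
c ↔ (b ∧ a) = 1 ↔ i = i
b → c = i → 1 = 1  [¬i ∨ 1]
(c ↔ (b ∧ a)) ↔ (b → c) = i ↔ 1 = i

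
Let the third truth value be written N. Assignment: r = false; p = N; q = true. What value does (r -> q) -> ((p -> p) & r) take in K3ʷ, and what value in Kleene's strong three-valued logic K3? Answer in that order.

N; false

In K3ʷ: r -> q = false -> true = true
p -> p = N -> N = N  [any arg is the third value ⇒ result is the third value]
(p -> p) & r = N & false = N
(r -> q) -> ((p -> p) & r) = true -> N = N
In Kleene's strong three-valued logic K3: r -> q = false -> true = true
p -> p = N -> N = N
(p -> p) & r = N & false = false
(r -> q) -> ((p -> p) & r) = true -> false = false
They differ because K3ʷ and Kleene's strong three-valued logic K3 treat N differently under the binary connectives.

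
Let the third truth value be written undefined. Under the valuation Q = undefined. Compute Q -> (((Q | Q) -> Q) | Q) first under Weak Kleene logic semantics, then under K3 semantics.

undefined; undefined

In Weak Kleene logic: Q | Q = undefined | undefined = undefined
(Q | Q) -> Q = undefined -> undefined = undefined
((Q | Q) -> Q) | Q = undefined | undefined = undefined
Q -> (((Q | Q) -> Q) | Q) = undefined -> undefined = undefined
In K3: Q | Q = undefined | undefined = undefined
(Q | Q) -> Q = undefined -> undefined = undefined  [~undefined | undefined]
((Q | Q) -> Q) | Q = undefined | undefined = undefined
Q -> (((Q | Q) -> Q) | Q) = undefined -> undefined = undefined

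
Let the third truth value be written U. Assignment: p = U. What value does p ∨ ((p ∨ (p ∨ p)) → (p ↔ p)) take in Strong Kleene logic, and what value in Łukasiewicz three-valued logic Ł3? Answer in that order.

In Strong Kleene logic: p ∨ p = U ∨ U = U
p ∨ (p ∨ p) = U ∨ U = U
p ↔ p = U ↔ U = U
(p ∨ (p ∨ p)) → (p ↔ p) = U → U = U  [¬U ∨ U]
p ∨ ((p ∨ (p ∨ p)) → (p ↔ p)) = U ∨ U = U
In Łukasiewicz three-valued logic Ł3: p ∨ p = U ∨ U = U
p ∨ (p ∨ p) = U ∨ U = U
p ↔ p = U ↔ U = true  [1 − |½−½|]
(p ∨ (p ∨ p)) → (p ↔ p) = U → true = true
p ∨ ((p ∨ (p ∨ p)) → (p ↔ p)) = U ∨ true = true
They differ because Strong Kleene logic and Łukasiewicz three-valued logic Ł3 treat U differently under implication.

U; true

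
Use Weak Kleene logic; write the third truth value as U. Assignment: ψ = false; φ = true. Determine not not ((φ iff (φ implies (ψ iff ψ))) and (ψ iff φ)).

false

ψ iff ψ = false iff false = true
φ implies (ψ iff ψ) = true implies true = true
φ iff (φ implies (ψ iff ψ)) = true iff true = true
ψ iff φ = false iff true = false
(φ iff (φ implies (ψ iff ψ))) and (ψ iff φ) = true and false = false
not ((φ iff (φ implies (ψ iff ψ))) and (ψ iff φ)) = not false = true
not not ((φ iff (φ implies (ψ iff ψ))) and (ψ iff φ)) = not true = false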